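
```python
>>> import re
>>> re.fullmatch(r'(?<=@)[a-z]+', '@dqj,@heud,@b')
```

None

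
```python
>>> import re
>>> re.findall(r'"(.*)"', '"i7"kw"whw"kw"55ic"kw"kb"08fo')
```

['i7"kw"whw"kw"55ic"kw"kb']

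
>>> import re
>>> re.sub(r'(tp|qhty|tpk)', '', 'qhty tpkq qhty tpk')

`|` is ordered: at each position the engine commits to the first alternative that works.
`sub` substitutes '' at each match site.

' kq  k'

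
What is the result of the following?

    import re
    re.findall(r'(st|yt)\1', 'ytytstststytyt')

['yt', 'st', 'yt']

After group 1 captures some text, `\1` only succeeds where that same text appears again.
With a single group, `findall` returns only what that group captured — 3 items.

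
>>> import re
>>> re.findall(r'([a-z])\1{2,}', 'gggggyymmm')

['g', 'm']

After group 1 captures some text, `\1` only succeeds where that same text appears again.
Matches: at [0:5] match 'ggggg', group 1 = 'g'; at [7:10] match 'mmm', group 1 = 'm'.
One capturing group, so `findall` returns just the captured substring from each match — 2 in all.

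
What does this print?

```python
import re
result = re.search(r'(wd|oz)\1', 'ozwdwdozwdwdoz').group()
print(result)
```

`\1` has to match the exact text group 1 already captured.
Unlike `match`, `search` isn't anchored — it looks for the pattern anywhere in the string.
The match spans [2:6] → 'wdwd'.
Captured: group 1 = 'wd'.

wdwd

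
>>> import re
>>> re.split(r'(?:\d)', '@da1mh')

['@da', 'mh']

This matches a digit (non-capturing group).
Matches to split on: at [3:4] → '1'.
Splitting on the pattern gives 2 pieces.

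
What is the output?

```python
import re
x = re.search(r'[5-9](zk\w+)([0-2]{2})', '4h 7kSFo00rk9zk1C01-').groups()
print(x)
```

The match spans [12:19] → '9zk1C01'.
Captured: group 1 = 'zk1C', group 2 = '01'.

('zk1C', '01')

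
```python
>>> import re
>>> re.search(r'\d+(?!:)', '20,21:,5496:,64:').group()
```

The negative lookaround is zero-width — it rules out positions where the adjacent text would match, without consuming anything.
`re.search` scans for the first position where the pattern succeeds.
The match spans [0:2] → '20'.

'20'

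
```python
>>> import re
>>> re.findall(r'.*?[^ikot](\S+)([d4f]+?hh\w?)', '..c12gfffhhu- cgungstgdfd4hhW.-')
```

[('.c12gff', 'fhhu'), ('cgungstgdfd', '4hhW')]

The pattern matches zero or more of any character (lazy), then any character except [ikot]; then one or more of a non-whitespace character (captured); then one or more of one of [d4f] (lazy), then the literal 'hh', then optionally a word character (captured).
The `?` after the quantifier makes it lazy — it takes as little as possible before letting the rest of the pattern try.
Walking the string: at [0:12] match '..c12gfffhhu', groups = ('.c12gff', 'fhhu'); at [12:29] match '- cgungstgdfd4hhW', groups = ('cgungstgdfd', '4hhW').
2 groups means each result is a tuple of 2 captured strings — 2 here.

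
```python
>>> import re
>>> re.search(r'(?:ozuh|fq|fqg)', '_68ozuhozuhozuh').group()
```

Unlike `match`, `search` isn't anchored — it looks for the pattern anywhere in the string.
The match spans [3:7] → 'ozuh'.

'ozuh'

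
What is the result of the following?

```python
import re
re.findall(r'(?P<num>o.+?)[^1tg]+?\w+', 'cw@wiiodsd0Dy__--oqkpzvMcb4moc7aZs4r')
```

['od', 'oq']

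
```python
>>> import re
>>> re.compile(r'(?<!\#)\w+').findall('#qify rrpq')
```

['ify', 'rrpq']

A negative assertion filters positions out without eating any characters.
Walking the string: at [2:5] → 'ify'; at [6:10] → 'rrpq'.
With no groups in the pattern, `findall` gives back each whole match — 2 here.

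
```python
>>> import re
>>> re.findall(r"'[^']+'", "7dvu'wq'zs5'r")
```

["'wq'"]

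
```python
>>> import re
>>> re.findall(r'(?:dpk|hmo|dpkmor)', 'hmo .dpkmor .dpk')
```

The regex engine tests alternatives in the order written; an earlier branch that matches wins even if a later one would match more.
With no groups in the pattern, `findall` gives back each whole match — 3 here.

['hmo', 'dpk', 'dpk']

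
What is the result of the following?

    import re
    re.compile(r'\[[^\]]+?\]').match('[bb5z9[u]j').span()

`match` is anchored at position 0; if the pattern doesn't fit there, it returns None.
The match spans [0:9] → '[bb5z9[u]'.

(0, 9)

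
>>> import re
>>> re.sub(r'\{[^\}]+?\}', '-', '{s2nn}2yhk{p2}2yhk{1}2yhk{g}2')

'-2yhk-2yhk-2yhk-2'

Matches: at [0:6] → '{s2nn}'; at [10:14] → '{p2}'; at [18:21] → '{1}'; at [25:28] → '{g}'.
`sub` substitutes '-' at each match site.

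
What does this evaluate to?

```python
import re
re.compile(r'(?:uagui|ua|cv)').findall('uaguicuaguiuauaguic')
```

['uagui', 'uagui', 'ua', 'uagui']

Alternation isn't longest-match — the leftmost alternative that fits at this position is chosen.
Scanning left to right: at [0:5] → 'uagui'; at [6:11] → 'uagui'; at [11:13] → 'ua'; at [13:18] → 'uagui'.
Since nothing is captured, `findall` lists the 4 matched substrings directly.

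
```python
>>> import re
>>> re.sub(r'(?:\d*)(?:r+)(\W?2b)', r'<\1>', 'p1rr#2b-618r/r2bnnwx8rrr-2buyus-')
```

This matches zero or more of a digit (non-capturing group); then one or more of a literal 'r' (non-capturing group); then optionally a non-word character, then the literal '2b' (captured).
Matches: at [1:7] → '1rr#2b'; at [13:16] → 'r2b'; at [20:27] → '8rrr-2b'.
Each match is replaced using the text its own group 1 captured.

'p<#2b>-618r/<2b>nnwx<-2b>uyus-'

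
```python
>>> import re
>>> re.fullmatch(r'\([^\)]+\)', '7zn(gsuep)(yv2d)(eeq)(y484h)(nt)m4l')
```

For `fullmatch`, every character of the input must be accounted for by the pattern.
Here the string isn't matched end-to-end, so the call returns None.

None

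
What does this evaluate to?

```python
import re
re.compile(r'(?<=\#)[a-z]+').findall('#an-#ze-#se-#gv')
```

['an', 'ze', 'se', 'gv']

The positive lookaround only admits positions where the adjacent text matches; those characters stay outside the span.
Matches: at [1:3] → 'an'; at [5:7] → 'ze'; at [9:11] → 'se'; at [13:15] → 'gv'.
Since nothing is captured, `findall` lists the 4 matched substrings directly.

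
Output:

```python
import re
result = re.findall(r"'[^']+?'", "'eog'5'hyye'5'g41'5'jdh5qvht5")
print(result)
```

["'eog'", "'hyye'", "'g41'"]

Walking the string: at [0:5] → "'eog'"; at [6:12] → "'hyye'"; at [13:18] → "'g41'".
With no groups in the pattern, `findall` gives back each whole match — 3 here.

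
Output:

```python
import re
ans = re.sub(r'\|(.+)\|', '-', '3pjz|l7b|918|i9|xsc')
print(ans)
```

3pjz-xsc

Each match is replaced by '-'.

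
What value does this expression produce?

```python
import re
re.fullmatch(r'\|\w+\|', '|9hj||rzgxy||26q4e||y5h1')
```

`fullmatch` succeeds only if the pattern covers the string from start to end.
Here there's no way to consume every character, so the call returns None.

None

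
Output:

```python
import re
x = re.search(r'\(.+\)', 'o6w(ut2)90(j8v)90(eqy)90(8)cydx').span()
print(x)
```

(3, 27)

The match spans [3:27] → '(ut2)90(j8v)90(eqy)90(8)'.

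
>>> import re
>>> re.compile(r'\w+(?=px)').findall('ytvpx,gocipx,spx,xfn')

The positive lookaround only admits positions where the adjacent text matches; those characters stay outside the span.
Matches: at [0:3] → 'ytv'; at [6:10] → 'goci'; at [13:14] → 's'.
`findall` yields the raw match text (3 of them) because the pattern has no groups.

['ytv', 'goci', 's']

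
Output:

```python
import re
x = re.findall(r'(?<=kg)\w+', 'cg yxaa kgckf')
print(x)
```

['ckf']

The positive lookaround only admits positions where the adjacent text matches; those characters stay outside the span.
Matches: at [10:13] → 'ckf'.
`findall` yields the raw match text (1 of them) because the pattern has no groups.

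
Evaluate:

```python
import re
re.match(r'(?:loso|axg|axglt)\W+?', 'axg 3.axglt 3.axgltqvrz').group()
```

With `match`, the pattern is implicitly anchored at the beginning.
The match spans [0:4] → 'axg '.

'axg '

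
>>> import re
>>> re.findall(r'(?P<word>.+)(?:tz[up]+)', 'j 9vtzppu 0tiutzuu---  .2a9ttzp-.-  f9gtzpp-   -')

This matches one or more of any character (captured as 'word'); then the literal 'tz', then one or more of one of [up] (non-capturing group).
Matches: at [0:43] match 'j 9vtzppu 0tiutzuu---  .2a9ttzp-.-  f9gtzpp', group 1 = 'j 9vtzppu 0tiutzuu---  .2a9ttzp-.-  f9g'.
Because there's exactly one group, `findall` drops the full match and keeps group 1 from the one hit.

['j 9vtzppu 0tiutzuu---  .2a9ttzp-.-  f9g']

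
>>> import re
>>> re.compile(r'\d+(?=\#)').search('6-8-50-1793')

Because the assertion is zero-width, the text it checks is not consumed and won't appear in the result.
Unlike `match`, `search` isn't anchored — it looks for the pattern anywhere in the string.
Here nothing in the string fits, so the call returns None.

None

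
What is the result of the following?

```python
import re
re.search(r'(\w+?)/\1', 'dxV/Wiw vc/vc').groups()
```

('vc',)

The match spans [8:13] → 'vc/vc'.
Captured: group 1 = 'vc'.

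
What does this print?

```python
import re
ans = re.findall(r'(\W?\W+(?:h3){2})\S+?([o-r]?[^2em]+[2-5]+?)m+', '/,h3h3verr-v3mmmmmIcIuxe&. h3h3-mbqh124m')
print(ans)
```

This matches optionally a non-word character, then one or more of a non-word character, then the literal 'h3' repeated 2 times (captured); then one or more of a non-whitespace character (lazy); then optionally a character in [o-r], then one or more of any character except [2em], then one or more of a character in [2-5] (lazy) (captured); then one or more of a literal 'm'.
A non-greedy quantifier consumes as few characters as it can — just enough that the remainder of the pattern still matches from where it stops; whatever follows it matches normally.
Scanning left to right: at [0:18] match '/,h3h3verr-v3mmmmm', groups = ('/,h3h3', 'rr-v3'); at [24:40] match '&. h3h3-mbqh124m', groups = ('&. h3h3', 'bqh124').
2 groups means each result is a tuple of 2 captured strings — 2 here.

[('/,h3h3', 'rr-v3'), ('&. h3h3', 'bqh124')]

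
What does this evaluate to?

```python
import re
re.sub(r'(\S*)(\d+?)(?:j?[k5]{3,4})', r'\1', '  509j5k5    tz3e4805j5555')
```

'  50    tz3e4805j'

This matches zero or more of a non-whitespace character (captured); then one or more of a digit (lazy) (captured); then optionally a literal 'j', then 3 to 4 of one of [k5] (non-capturing group).
Matches: at [2:9] → '509j5k5'; at [13:26] → 'tz3e4805j5555'.
Each match is replaced using the text its own group 1 captured.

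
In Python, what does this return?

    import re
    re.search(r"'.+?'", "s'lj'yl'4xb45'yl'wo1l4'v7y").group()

`re.search` tries every starting position until one works.
The match spans [1:5] → "'lj'".

"'lj'"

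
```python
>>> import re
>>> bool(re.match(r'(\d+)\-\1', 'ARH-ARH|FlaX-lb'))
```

After group 1 captures some text, `\1` only succeeds where that same text appears again.
`re.match` won't scan ahead — the pattern has to work from the very first character.
Here the string doesn't start with a match, so the call returns None, and `bool(None)` is False.

False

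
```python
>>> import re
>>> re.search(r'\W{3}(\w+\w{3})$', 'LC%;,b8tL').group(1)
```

Pattern: exactly 3 of a non-word character; then one or more of a word character, then exactly 3 of a word character (captured); then anchored at the end.
`re.search` scans for the first position where the pattern succeeds.
The match spans [2:9] → '%;,b8tL'.
Captured: group 1 = 'b8tL'.

'b8tL'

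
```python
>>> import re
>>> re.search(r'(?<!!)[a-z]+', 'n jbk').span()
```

`(?!…)`/`(?<!…)` only lets a position through if the neighbouring text does NOT match; no characters are consumed.
The match spans [0:1] → 'n'.

(0, 1)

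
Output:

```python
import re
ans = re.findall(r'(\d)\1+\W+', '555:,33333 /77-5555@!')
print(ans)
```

After group 1 captures some text, `\1` only succeeds where that same text appears again.
With a single group, `findall` returns only what that group captured — 4 items.

['5', '3', '7', '5']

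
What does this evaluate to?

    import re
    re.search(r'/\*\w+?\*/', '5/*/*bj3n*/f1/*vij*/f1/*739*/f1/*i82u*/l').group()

Unlike `match`, `search` isn't anchored — it looks for the pattern anywhere in the string.
The match spans [3:11] → '/*bj3n*/'.

'/*bj3n*/'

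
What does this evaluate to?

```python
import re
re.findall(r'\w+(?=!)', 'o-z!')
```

The `(?=…)`/`(?<=…)` assertion just peeks at neighbouring text; it doesn't advance the match position.
Since nothing is captured, `findall` lists the 1 matched substring directly.

['z']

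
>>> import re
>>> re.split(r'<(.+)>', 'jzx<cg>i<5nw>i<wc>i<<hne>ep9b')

['jzx', 'cg>i<5nw>i<wc>i<<hne', 'ep9b']

Because the pattern has a capturing group, `split` also inserts each captured text between the pieces.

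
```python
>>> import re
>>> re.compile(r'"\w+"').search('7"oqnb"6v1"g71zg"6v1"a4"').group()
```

'"oqnb"'

Unlike `match`, `search` isn't anchored — it looks for the pattern anywhere in the string.
The match spans [1:7] → '"oqnb"'.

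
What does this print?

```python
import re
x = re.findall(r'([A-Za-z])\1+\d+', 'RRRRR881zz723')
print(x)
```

['R', 'z']

`\1` has to match the exact text group 1 already captured.
With a single group, `findall` returns only what that group captured — 2 items.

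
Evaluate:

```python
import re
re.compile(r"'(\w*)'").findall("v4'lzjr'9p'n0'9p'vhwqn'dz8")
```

['lzjr', 'n0', 'vhwqn']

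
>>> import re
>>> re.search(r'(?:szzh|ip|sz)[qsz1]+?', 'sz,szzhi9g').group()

'szz'

`re.search` scans for the first position where the pattern succeeds.
The match spans [3:6] → 'szz'.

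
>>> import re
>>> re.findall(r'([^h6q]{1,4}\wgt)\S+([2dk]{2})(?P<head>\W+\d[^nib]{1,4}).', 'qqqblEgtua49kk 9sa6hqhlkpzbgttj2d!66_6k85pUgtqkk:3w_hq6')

[('blEgt', 'kk', ' 9sa6h'), ('lkpzbgt', 'kk', ':3w_hq')]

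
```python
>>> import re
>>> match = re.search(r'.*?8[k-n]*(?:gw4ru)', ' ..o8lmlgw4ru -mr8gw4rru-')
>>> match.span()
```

Pattern: zero or more of any character (lazy), then the literal '8', then zero or more of a character in [k-n]; then the literal 'gw4', then the literal 'ru' (non-capturing group).
`re.search` tries every starting position until one works.
The match spans [0:13] → ' ..o8lmlgw4ru'.

(0, 13)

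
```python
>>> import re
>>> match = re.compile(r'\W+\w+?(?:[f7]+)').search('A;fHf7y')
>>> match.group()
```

';fHf7'

This matches one or more of a non-word character, then one or more of a word character (lazy); then one or more of one of [f7] (non-capturing group).
`re.search` tries every starting position until one works.
The match spans [1:6] → ';fHf7'.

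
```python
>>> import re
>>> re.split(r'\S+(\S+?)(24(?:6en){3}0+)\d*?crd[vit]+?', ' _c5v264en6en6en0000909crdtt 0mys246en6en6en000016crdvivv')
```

[' _c5v264en6en6en0000909crdtt ', 's', '246en6en6en0000', 'ivv']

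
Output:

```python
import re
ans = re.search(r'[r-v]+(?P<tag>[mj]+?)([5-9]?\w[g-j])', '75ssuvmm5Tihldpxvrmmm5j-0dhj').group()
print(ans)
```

ssuvmm5Ti

The match spans [2:11] → 'ssuvmm5Ti'.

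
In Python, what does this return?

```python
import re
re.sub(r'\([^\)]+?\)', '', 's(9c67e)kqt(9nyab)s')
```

Matches: at [1:8] → '(9c67e)'; at [11:18] → '(9nyab)'.
Every occurrence is swapped for ''.

'skqts'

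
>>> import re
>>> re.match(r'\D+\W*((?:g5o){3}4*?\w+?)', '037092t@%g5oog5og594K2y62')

Pattern: one or more of a non-digit, then zero or more of a non-word character; then the literal 'g5o' repeated 3 times, then zero or more of the literal '4' (lazy), then one or more of a word character (lazy) (captured).
`match` is anchored at position 0; if the pattern doesn't fit there, it returns None.
Here the pattern fails at index 0, so the call returns None.

None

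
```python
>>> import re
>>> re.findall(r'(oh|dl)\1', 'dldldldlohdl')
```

`\1` is not a pattern — it's the concrete string captured by group 1, re-applied verbatim.
Matches: at [0:4] match 'dldl', group 1 = 'dl'; at [4:8] match 'dldl', group 1 = 'dl'.
One capturing group, so `findall` returns just the captured substring from each match — 2 in all.

['dl', 'dl']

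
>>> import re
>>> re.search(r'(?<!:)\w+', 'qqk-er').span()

(0, 3)

The negative lookahead/lookbehind blocks any match where the forbidden context is present.
`re.search` scans for the first position where the pattern succeeds.
The match spans [0:3] → 'qqk'.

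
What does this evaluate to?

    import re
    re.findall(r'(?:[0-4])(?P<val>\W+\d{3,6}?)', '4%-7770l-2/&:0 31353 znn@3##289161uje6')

['%-777', ' 313', '##289']

Pattern: a character in [0-4] (non-capturing group); then one or more of a non-word character, then 3 to 6 of a digit (lazy) (captured as 'val').
Lazy quantifiers expand one character at a time until the remainder of the pattern can match.
Matches: at [0:6] match '4%-777', group 1 = '%-777'; at [13:18] match '0 313', group 1 = ' 313'; at [25:31] match '3##289', group 1 = '##289'.
Because there's exactly one group, `findall` drops the full match and keeps group 1 from each hit.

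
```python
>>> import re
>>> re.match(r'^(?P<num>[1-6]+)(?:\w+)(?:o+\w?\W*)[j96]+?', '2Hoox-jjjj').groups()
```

('2',)

The pattern matches anchored at the start of the string; then one or more of a character in [1-6] (captured as 'num'); then one or more of a word character (non-capturing group); then one or more of a literal 'o', then optionally a word character, then zero or more of a non-word character (non-capturing group); then one or more of one of [j96] (lazy).
With the lazy modifier that quantifier settles for the fewest repetitions that let the rest of the pattern succeed (the atoms after it are unaffected and can still be greedy).
`match` is anchored at position 0; if the pattern doesn't fit there, it returns None.
The match spans [0:7] → '2Hoox-j'.
Captured: group 1 = '2'.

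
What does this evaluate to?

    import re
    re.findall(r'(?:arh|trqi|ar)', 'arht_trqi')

['arh', 'trqi']

The regex engine tests alternatives in the order written; an earlier branch that matches wins even if a later one would match more.
Since nothing is captured, `findall` lists the 2 matched substrings directly.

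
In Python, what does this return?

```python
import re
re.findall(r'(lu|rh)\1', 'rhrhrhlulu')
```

['rh', 'lu']

After group 1 captures some text, `\1` only succeeds where that same text appears again.
Walking the string: at [0:4] match 'rhrh', group 1 = 'rh'; at [6:10] match 'lulu', group 1 = 'lu'.
One capturing group, so `findall` returns just the captured substring from each match — 2 in all.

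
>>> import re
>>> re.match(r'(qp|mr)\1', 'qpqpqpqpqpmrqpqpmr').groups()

('qp',)

The match spans [0:4] → 'qpqp'.
Captured: group 1 = 'qp'.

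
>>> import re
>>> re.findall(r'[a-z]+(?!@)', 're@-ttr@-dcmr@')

`(?!…)`/`(?<!…)` only lets a position through if the neighbouring text does NOT match; no characters are consumed.
Scanning left to right: at [0:1] → 'r'; at [4:6] → 'tt'; at [9:12] → 'dcm'.
With no groups in the pattern, `findall` gives back each whole match — 3 here.

['r', 'tt', 'dcm']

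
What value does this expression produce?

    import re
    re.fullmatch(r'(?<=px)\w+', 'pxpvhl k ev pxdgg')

The positive lookaround only admits positions where the adjacent text matches; those characters stay outside the span.
For `fullmatch`, every character of the input must be accounted for by the pattern.
Here the pattern can't cover the whole string, so the call returns None.

None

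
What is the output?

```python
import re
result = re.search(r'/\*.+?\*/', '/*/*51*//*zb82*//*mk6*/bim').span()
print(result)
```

With the lazy modifier that quantifier settles for the fewest repetitions that let the rest of the pattern succeed (the atoms after it are unaffected and can still be greedy).
The match spans [0:8] → '/*/*51*/'.

(0, 8)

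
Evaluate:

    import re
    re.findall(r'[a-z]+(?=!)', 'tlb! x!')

['tlb', 'x']

The positive lookaround only admits positions where the adjacent text matches; those characters stay outside the span.
`findall` yields the raw match text (2 of them) because the pattern has no groups.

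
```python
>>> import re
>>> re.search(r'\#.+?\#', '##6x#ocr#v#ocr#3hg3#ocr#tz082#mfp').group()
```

'##6x#'

With the lazy modifier that quantifier settles for the fewest repetitions that let the rest of the pattern succeed (the atoms after it are unaffected and can still be greedy).
Unlike `match`, `search` isn't anchored — it looks for the pattern anywhere in the string.
The match spans [0:5] → '##6x#'.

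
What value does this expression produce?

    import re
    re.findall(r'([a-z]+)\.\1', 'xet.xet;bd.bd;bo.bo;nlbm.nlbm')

A backreference is literal: `\1` must see the identical characters the first group matched.
One capturing group, so `findall` returns just the captured substring from each match — 4 in all.

['xet', 'bd', 'bo', 'nlbm']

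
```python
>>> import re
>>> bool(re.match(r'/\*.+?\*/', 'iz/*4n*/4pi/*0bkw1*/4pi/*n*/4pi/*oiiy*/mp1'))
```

False

`match` is anchored at position 0; if the pattern doesn't fit there, it returns None.
Here the pattern fails at index 0, so the call returns None, and `bool(None)` is False.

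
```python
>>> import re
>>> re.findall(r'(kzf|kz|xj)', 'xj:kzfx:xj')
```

['xj', 'kzf', 'xj']

Alternation isn't longest-match — the leftmost alternative that fits at this position is chosen.
Scanning left to right: at [0:2] match 'xj', group 1 = 'xj'; at [3:6] match 'kzf', group 1 = 'kzf'; at [8:10] match 'xj', group 1 = 'xj'.
With a single group, `findall` returns only what that group captured — 3 items.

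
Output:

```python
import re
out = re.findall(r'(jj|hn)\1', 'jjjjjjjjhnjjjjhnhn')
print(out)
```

['jj', 'jj', 'jj', 'hn']

`\1` is not a pattern — it's the concrete string captured by group 1, re-applied verbatim.
`findall` collects group 1 from each match (4 total).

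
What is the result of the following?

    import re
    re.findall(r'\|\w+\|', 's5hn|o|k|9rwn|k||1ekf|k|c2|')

Scanning left to right: at [4:7] → '|o|'; at [8:14] → '|9rwn|'; at [16:22] → '|1ekf|'; at [23:27] → '|c2|'.
Since nothing is captured, `findall` lists the 4 matched substrings directly.

['|o|', '|9rwn|', '|1ekf|', '|c2|']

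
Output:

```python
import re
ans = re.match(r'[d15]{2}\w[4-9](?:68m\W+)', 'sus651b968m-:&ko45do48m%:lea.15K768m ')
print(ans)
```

None

This matches exactly 2 of one of [d15], then a word character, then a character in [4-9]; then the literal '68m', then one or more of a non-word character (non-capturing group).
`re.match` only tries the pattern at the start of the string.
Here position 0 doesn't satisfy it, so the call returns None.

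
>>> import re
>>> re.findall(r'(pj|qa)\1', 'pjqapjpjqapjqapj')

['pj']

After group 1 captures some text, `\1` only succeeds where that same text appears again.
One capturing group, so `findall` returns just the captured substring from the one match — 1 in all.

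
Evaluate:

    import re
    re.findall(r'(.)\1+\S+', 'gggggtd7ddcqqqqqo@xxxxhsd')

['g']

After group 1 captures some text, `\1` only succeeds where that same text appears again.
Scanning left to right: at [0:25] match 'gggggtd7ddcqqqqqo@xxxxhsd', group 1 = 'g'.
Because there's exactly one group, `findall` drops the full match and keeps group 1 from the one hit.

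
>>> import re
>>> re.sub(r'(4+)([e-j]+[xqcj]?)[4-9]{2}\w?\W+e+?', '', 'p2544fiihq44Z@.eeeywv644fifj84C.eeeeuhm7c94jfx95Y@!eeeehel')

'p25eeywv6eeeuhm7c9eeehel'

The pattern matches one or more of a literal '4' (captured); then one or more of a character in [e-j], then optionally one of [xqcj] (captured); then exactly 2 of a character in [4-9], then optionally a word character, then one or more of a non-word character; then one or more of a literal 'e' (lazy).
A non-greedy quantifier consumes as few characters as it can — just enough that the remainder of the pattern still matches from where it stops; whatever follows it matches normally.
Matches: at [3:16] → '44fiihq44Z@.e'; at [22:33] → '44fifj84C.e'; at [42:52] → '4jfx95Y@!e'.
Every occurrence is swapped for ''.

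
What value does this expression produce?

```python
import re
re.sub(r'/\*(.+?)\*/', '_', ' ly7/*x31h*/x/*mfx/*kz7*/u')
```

' ly7_x_u'

Matches: at [4:12] → '/*x31h*/'; at [13:25] → '/*mfx/*kz7*/'.
`sub` substitutes '_' at each match site.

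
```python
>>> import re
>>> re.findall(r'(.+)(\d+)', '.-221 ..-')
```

[('.-22', '1')]

This matches one or more of any character (captured); then one or more of a digit (captured).
Scanning left to right: at [0:5] match '.-221', groups = ('.-22', '1').
2 groups means the one result is a tuple of 2 captured strings — 1 here.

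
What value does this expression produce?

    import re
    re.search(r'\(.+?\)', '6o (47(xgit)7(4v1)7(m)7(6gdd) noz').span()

(3, 12)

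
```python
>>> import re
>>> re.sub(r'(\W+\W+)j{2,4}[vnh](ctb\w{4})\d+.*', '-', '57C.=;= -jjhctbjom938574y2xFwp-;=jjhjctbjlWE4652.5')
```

Pattern: one or more of a non-word character, then one or more of a non-word character (captured); then 2 to 4 of a literal 'j', then one of [vnh]; then the literal 'ctb', then exactly 4 of a word character (captured); then one or more of a digit, then zero or more of any character.
Matches: at [3:50] → '.=;= -jjhctbjom938574y2xFwp-;=jjhjctbjlWE4652.5'.
`sub` substitutes '-' at each match site.

'57C-'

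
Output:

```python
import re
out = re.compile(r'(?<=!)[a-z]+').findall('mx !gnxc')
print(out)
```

['gnxc']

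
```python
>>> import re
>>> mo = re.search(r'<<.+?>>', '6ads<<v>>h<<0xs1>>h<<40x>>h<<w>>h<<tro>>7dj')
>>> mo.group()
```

With the lazy modifier that quantifier settles for the fewest repetitions that let the rest of the pattern succeed (the atoms after it are unaffected and can still be greedy).
The match spans [4:9] → '<<v>>'.

'<<v>>'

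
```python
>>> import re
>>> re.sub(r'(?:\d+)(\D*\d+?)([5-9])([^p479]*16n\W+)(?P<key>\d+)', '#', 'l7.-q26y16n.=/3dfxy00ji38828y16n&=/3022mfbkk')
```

`sub` substitutes '#' at each match site.

'l#mfbkk'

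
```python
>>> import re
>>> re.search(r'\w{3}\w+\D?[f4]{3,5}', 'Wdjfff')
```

None

This matches exactly 3 of a word character, then one or more of a word character, then optionally a non-digit; then 3 to 5 of one of [f4].
`re.search` tries every starting position until one works.
Here nothing in the string fits, so the call returns None.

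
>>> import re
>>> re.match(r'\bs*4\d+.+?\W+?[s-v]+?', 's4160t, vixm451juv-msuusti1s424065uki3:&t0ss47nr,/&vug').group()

's4160t, v'

With `match`, the pattern is implicitly anchored at the beginning.
The match spans [0:9] → 's4160t, v'.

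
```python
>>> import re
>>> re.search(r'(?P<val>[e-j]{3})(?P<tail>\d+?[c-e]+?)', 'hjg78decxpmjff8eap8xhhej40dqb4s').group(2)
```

Pattern: exactly 3 of a character in [e-j] (captured as 'val'); then one or more of a digit (lazy), then one or more of a character in [c-e] (lazy) (captured as 'tail').
`re.search` tries every starting position until one works.
The match spans [0:6] → 'hjg78d'.
Captured: group 1 = 'hjg', group 2 = '78d'.

'78d'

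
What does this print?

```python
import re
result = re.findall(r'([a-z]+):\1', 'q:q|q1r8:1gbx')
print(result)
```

['q']

A backreference is literal: `\1` must see the identical characters the first group matched.
With a single group, `findall` returns only what that group captured — 1 item.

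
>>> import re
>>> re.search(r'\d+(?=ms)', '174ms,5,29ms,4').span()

(0, 3)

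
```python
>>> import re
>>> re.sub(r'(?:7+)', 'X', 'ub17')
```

'ub1X'

This matches one or more of a literal '7' (non-capturing group).
Matches: at [3:4] → '7'.
Every occurrence is swapped for 'X'.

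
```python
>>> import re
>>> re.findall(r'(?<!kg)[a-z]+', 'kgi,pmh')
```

Because the assertion is negative and zero-width, positions next to the forbidden text are skipped.
Matches: at [0:3] → 'kgi'; at [4:7] → 'pmh'.
With no groups in the pattern, `findall` gives back each whole match — 2 here.

['kgi', 'pmh']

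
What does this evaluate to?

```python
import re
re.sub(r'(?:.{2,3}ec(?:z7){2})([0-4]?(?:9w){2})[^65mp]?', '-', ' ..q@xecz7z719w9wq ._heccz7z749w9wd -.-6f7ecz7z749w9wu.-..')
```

' ..- ._heccz7z749w9wd -.--.-..'

This matches 2 to 3 of any character, then the literal 'ec', then the literal 'z7' repeated 2 times (non-capturing group); then optionally a character in [0-4], then the literal '9w' repeated 2 times (captured); then optionally any character except [65mp].
Matches: at [3:18] → 'q@xecz7z719w9wq'; at [39:54] → '6f7ecz7z749w9wu'.
Each match is replaced by '-'.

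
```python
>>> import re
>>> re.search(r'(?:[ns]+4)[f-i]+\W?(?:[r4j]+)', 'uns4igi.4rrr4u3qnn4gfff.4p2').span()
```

(1, 13)

This matches one or more of one of [ns], then the literal '4' (non-capturing group); then one or more of a character in [f-i], then optionally a non-word character; then one or more of one of [r4j] (non-capturing group).
The match spans [1:13] → 'ns4igi.4rrr4'.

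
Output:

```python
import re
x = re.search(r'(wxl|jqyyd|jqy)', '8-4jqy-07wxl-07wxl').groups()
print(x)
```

`re.search` tries every starting position until one works.
The match spans [3:6] → 'jqy'.
Captured: group 1 = 'jqy'.

('jqy',)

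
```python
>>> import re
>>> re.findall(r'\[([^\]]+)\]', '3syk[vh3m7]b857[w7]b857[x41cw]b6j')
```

With a single group, `findall` returns only what that group captured — 3 items.

['vh3m7', 'w7', 'x41cw']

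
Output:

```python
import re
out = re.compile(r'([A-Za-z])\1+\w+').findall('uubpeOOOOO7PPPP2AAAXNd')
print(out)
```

`\1` is not a pattern — it's the concrete string captured by group 1, re-applied verbatim.
`findall` collects group 1 from the one match (1 total).

['u']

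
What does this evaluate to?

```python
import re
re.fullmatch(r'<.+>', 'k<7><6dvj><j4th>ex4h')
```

None

`fullmatch` succeeds only if the pattern covers the string from start to end.
Here the string isn't matched end-to-end, so the call returns None.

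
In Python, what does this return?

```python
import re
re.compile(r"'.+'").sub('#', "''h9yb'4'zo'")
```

Matches: at [0:12] → "''h9yb'4'zo'".
`sub` substitutes '#' at each match site.

'#'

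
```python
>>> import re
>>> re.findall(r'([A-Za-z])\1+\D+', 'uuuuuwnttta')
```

`\1` has to match the exact text group 1 already captured.
`findall` collects group 1 from the one match (1 total).

['u']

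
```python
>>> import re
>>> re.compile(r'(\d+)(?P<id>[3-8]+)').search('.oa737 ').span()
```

(3, 6)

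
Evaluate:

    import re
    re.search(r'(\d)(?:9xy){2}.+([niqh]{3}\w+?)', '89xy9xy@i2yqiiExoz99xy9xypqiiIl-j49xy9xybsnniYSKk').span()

(0, 46)

This matches a digit (captured); then the literal '9xy' repeated 2 times, then one or more of any character; then exactly 3 of one of [niqh], then one or more of a word character (lazy) (captured).
`re.search` tries every starting position until one works.
The match spans [0:46] → '89xy9xy@i2yqiiExoz99xy9xypqiiIl-j49xy9xybsnniY'.
Captured: group 1 = '8', group 2 = 'nniY'.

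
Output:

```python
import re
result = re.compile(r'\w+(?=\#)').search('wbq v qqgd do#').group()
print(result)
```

The `(?=…)`/`(?<=…)` assertion just peeks at neighbouring text; it doesn't advance the match position.
`re.search` scans for the first position where the pattern succeeds.
The match spans [11:13] → 'do'.

do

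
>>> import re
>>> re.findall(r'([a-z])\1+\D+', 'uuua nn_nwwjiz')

['u']

After group 1 captures some text, `\1` only succeeds where that same text appears again.
`findall` collects group 1 from the one match (1 total).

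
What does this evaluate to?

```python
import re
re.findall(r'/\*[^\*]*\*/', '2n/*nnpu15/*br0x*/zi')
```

['/*br0x*/']

Walking the string: at [10:18] → '/*br0x*/'.
Since nothing is captured, `findall` lists the 1 matched substring directly.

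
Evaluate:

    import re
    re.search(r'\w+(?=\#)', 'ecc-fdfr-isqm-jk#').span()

(14, 16)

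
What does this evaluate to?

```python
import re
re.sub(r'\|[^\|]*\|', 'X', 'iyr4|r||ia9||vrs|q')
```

Matches: at [4:7] → '|r|'; at [7:12] → '|ia9|'; at [12:17] → '|vrs|'.
Every occurrence is swapped for 'X'.

'iyr4XXXq'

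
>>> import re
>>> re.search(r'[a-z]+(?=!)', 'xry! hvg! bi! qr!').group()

'xry'

The `(?=…)`/`(?<=…)` assertion just peeks at neighbouring text; it doesn't advance the match position.
`search` walks the string left to right and returns the first match it finds.
The match spans [0:3] → 'xry'.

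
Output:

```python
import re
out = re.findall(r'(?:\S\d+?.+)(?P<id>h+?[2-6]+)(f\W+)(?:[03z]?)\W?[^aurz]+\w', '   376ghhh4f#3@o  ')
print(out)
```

With 2 capturing groups, `findall` returns a 2-tuple per match.

[('h4', 'f#')]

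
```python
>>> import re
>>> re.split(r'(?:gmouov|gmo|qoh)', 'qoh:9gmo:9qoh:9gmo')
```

['', ':9', ':9', ':9', '']

`split` removes every match and returns the 5 fragments in between.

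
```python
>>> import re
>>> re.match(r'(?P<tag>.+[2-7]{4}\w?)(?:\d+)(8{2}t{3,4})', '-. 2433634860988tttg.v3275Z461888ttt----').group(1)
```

'-. 2433634860988tttg.v3275Z'

This matches one or more of any character, then exactly 4 of a character in [2-7], then optionally a word character (captured as 'tag'); then one or more of a digit (non-capturing group); then exactly 2 of the literal '8', then 3 to 4 of the literal 't' (captured).
`re.match` won't scan ahead — the pattern has to work from the very first character.
The match spans [0:36] → '-. 2433634860988tttg.v3275Z461888ttt'.
Captured: group 1 = '-. 2433634860988tttg.v3275Z', group 2 = '88ttt'.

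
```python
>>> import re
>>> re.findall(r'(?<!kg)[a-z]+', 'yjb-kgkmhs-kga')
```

The negative lookahead/lookbehind blocks any match where the forbidden context is present.
`findall` yields the raw match text (3 of them) because the pattern has no groups.

['yjb', 'kgkmhs', 'kga']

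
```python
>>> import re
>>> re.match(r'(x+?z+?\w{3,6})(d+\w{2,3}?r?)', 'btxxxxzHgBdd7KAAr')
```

None

With `match`, the pattern is implicitly anchored at the beginning.
Here the string doesn't start with a match, so the call returns None.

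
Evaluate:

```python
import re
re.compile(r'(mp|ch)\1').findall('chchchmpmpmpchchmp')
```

['ch', 'mp', 'ch']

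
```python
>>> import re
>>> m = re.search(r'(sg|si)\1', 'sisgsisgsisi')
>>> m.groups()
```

A backreference is literal: `\1` must see the identical characters the first group matched.
`re.search` tries every starting position until one works.
The match spans [8:12] → 'sisi'.
Captured: group 1 = 'si'.

('si',)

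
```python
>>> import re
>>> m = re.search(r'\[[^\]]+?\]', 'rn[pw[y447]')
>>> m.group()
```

'[pw[y447]'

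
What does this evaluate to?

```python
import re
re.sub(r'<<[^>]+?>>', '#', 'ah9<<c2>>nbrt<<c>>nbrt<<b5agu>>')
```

'ah9#nbrt#nbrt#'

Every occurrence is swapped for '#'.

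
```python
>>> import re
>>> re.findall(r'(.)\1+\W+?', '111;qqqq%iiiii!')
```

`\1` has to match the exact text group 1 already captured.
With a single group, `findall` returns only what that group captured — 3 items.

['1', 'q', 'i']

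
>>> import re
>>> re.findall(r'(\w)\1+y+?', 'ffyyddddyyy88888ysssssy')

The backreference `\1` re-matches whatever the first group consumed, character for character.
Because there's exactly one group, `findall` drops the full match and keeps group 1 from each hit.

['f', 'd', '8', 's']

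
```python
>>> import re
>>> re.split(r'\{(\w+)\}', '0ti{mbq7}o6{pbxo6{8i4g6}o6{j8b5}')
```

['0ti', 'mbq7', 'o6{pbxo6', '8i4g6', 'o6', 'j8b5', '']

With a capturing group present, the delimiter's captured portion is kept in the result list.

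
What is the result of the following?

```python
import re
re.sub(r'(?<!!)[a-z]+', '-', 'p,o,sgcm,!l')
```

'-,-,-,!l'

Because the assertion is negative and zero-width, positions next to the forbidden text are skipped.
Matches: at [0:1] → 'p'; at [2:3] → 'o'; at [4:8] → 'sgcm'.
`sub` substitutes '-' at each match site.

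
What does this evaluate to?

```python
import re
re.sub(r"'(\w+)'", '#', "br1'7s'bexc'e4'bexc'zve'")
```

'br1#bexc#bexc#'

Matches: at [3:7] → "'7s'"; at [11:15] → "'e4'"; at [19:24] → "'zve'".
Every occurrence is swapped for '#'.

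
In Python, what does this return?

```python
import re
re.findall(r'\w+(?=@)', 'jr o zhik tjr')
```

[]

No capturing groups, so `findall` returns the 0 full match strings.
Nothing in the string satisfies the pattern, so the list is empty.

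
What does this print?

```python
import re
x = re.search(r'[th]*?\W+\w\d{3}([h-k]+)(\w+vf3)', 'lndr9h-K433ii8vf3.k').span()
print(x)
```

(5, 17)

This matches zero or more of one of [th] (lazy); then one or more of a non-word character, then a word character, then exactly 3 of a digit; then one or more of a character in [h-k] (captured); then one or more of a word character, then the literal 'vf3' (captured).
`re.search` tries every starting position until one works.
The match spans [5:17] → 'h-K433ii8vf3'.
Captured: group 1 = 'ii', group 2 = '8vf3'.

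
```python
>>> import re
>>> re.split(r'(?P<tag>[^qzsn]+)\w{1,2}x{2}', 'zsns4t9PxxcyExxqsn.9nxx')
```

['zsns', '4t9Pxxcy', 'qsn', '.9', '']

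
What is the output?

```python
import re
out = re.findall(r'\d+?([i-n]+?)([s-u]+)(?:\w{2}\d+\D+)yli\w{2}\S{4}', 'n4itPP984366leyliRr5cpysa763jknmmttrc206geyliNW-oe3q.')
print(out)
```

[('i', 't'), ('jknmm', 'tt')]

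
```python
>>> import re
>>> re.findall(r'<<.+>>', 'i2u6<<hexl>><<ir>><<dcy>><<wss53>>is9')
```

['<<hexl>><<ir>><<dcy>><<wss53>>']

Scanning left to right: at [4:34] → '<<hexl>><<ir>><<dcy>><<wss53>>'.
Since nothing is captured, `findall` lists the 1 matched substring directly.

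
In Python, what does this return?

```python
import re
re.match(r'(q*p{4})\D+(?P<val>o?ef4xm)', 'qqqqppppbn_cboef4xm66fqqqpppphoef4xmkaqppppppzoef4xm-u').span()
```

(0, 19)

`re.match` only tries the pattern at the start of the string.
The match spans [0:19] → 'qqqqppppbn_cboef4xm'.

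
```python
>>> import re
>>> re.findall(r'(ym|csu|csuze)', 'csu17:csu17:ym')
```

Scanning left to right: at [0:3] match 'csu', group 1 = 'csu'; at [6:9] match 'csu', group 1 = 'csu'; at [12:14] match 'ym', group 1 = 'ym'.
With a single group, `findall` returns only what that group captured — 3 items.

['csu', 'csu', 'ym']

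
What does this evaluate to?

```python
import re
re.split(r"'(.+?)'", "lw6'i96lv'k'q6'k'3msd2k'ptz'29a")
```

['lw6', 'i96lv', 'k', 'q6', 'k', '3msd2k', "ptz'29a"]

A `+?`/`*?`/`{m,n}?` starts at its minimum and grows only as far as needed for what follows to match.
Matches to split on: at [3:10] → "'i96lv'"; at [11:15] → "'q6'"; at [16:24] → "'3msd2k'".
`re.split` interleaves the captured-group text with the surrounding fragments.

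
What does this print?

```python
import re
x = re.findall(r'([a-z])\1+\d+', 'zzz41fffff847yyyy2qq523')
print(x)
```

['z', 'f', 'y', 'q']

`\1` is not a pattern — it's the concrete string captured by group 1, re-applied verbatim.
With a single group, `findall` returns only what that group captured — 4 items.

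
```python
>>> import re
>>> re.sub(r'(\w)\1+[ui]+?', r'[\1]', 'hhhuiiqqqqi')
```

The backreference `\1` re-matches whatever the first group consumed, character for character.
Matches: at [0:4] → 'hhhu'; at [6:11] → 'qqqqi'.
Each match is replaced using the text its own group 1 captured.

'[h]ii[q]'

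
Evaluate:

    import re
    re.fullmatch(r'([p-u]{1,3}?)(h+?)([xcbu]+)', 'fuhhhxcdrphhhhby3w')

None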